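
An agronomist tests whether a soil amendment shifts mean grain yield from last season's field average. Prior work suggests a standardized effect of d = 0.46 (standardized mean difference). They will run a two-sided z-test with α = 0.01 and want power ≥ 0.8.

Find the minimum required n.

n = 56

Set Φ(δ − 2.576) = 0.8; then δ − 2.576 = Φ⁻¹(0.8) = 0.842, giving δ = 3.417.
(For δ > 0 the lower-tail rejection region contributes negligibly to power, so the one-term inversion is standard.)
δ = d·√n ⇒ n = (δ/d)² = (3.417 / 0.46)² = 55.19.
Rounding up, n = 56.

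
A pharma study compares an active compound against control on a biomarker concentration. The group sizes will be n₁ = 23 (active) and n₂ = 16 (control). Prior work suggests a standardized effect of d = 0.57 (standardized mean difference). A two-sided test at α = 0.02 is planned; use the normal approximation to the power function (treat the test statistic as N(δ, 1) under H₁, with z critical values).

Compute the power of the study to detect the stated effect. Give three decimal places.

Noncentrality parameter: δ = d / √(1/n₁ + 1/n₂) = 0.57 / √(1/23 + 1/16) = 1.7509
Two-sided α = 0.02 → critical value z_{0.01} = 2.326.
Power = Φ(δ − 2.326) + Φ(−δ − 2.326) = Φ(-0.575) + Φ(-4.077) = 0.2825 + 0.0000 = 0.2825.

Power ≈ 0.283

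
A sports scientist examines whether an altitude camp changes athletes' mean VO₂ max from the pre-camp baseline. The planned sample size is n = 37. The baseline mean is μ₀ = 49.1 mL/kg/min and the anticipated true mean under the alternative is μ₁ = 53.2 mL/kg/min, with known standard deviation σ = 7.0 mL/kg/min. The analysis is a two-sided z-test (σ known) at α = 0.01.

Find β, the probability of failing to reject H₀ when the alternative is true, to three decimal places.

β ≈ 0.162

Standardized effect: d = |μ₁ − μ₀| / σ = |53.2 − 49.1| / 7.0 = 0.5857
Noncentrality parameter: δ = d·√n = 0.5857 × √37 = 3.5628
Two-sided α = 0.01 → critical value z_{0.005} = 2.576.
Power = Φ(δ − 2.576) + Φ(−δ − 2.576) = Φ(0.987) + Φ(-6.139) = 0.8382 + 0.0000 = 0.8382.
Type II error: β = 1 − power = 1 − 0.8382 = 0.1618.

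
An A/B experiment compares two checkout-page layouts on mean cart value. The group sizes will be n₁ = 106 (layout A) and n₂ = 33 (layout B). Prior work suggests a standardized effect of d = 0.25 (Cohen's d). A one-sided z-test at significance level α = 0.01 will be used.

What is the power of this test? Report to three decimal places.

Power ≈ 0.142

Noncentrality parameter: δ = d / √(1/n₁ + 1/n₂) = 0.25 / √(1/106 + 1/33) = 1.2541
One-sided α = 0.01 → critical value z_{0.01} = 2.326.
Power = Φ(δ − 2.326) = Φ(-1.072) = 0.1418.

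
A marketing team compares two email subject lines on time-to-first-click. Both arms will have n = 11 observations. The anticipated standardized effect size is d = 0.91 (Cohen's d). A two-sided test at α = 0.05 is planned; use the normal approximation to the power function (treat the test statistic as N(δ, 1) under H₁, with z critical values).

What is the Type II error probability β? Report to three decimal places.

Noncentrality parameter: δ = d·√(n/2) = 0.91 × √(11/2) = 2.1341
Critical value for a two-sided test at α = 0.05: z_{α/2} = 1.960.
Power = Φ(δ − 1.960) + Φ(−δ − 1.960) = Φ(0.174) + Φ(-4.094) = 0.5691 + 0.0000 = 0.5692.
Type II error: β = 1 − power = 1 − 0.5692 = 0.4308.

β ≈ 0.431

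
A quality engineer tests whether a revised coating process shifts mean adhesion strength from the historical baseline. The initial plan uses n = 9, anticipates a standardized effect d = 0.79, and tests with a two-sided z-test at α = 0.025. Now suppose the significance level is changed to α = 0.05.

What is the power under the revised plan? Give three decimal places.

δ = d·√n = 0.79 × √9 = 2.3700 (unchanged). New critical value: z_{0.025} = 1.960.
Revised power = Φ(δ − 1.960) + Φ(−δ − 1.960) = Φ(0.410) + Φ(-4.330) = 0.6591 + 0.0000 = 0.6591.

Power ≈ 0.659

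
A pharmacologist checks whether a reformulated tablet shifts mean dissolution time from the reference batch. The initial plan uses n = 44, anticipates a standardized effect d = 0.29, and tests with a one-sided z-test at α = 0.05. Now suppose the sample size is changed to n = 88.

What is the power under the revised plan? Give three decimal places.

With n = 88: δ = d·√n = 0.29 × √88 = 2.7204. Critical value z_{0.05} = 1.645.
Revised power = Φ(δ − 1.645) = Φ(1.076) = 0.8589.

Power ≈ 0.859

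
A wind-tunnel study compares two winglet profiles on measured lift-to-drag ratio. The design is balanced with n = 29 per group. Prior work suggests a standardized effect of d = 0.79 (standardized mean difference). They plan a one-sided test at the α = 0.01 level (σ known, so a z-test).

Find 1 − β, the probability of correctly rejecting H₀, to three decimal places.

Noncentrality parameter: δ = d·√(n/2) = 0.79 × √(29/2) = 3.0082
Critical value for a one-sided test at α = 0.01: z_α = 2.326.
Power = P(Z > 2.326 − δ) = Φ(0.682) = 0.7523.

Power ≈ 0.752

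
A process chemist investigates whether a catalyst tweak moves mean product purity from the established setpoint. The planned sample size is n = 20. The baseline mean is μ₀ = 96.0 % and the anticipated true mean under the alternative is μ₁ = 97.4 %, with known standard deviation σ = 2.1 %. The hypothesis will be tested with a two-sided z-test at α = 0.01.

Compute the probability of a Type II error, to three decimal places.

Standardized effect: d = |μ₁ − μ₀| / σ = |97.4 − 96.0| / 2.1 = 0.6667
Noncentrality parameter: δ = d·√n = 0.6667 × √20 = 2.9814
Two-sided α = 0.01 → critical value z_{0.005} = 2.576.
Power = Φ(δ − 2.576) + Φ(−δ − 2.576) = Φ(0.406) + Φ(-5.557) = 0.6575 + 0.0000 = 0.6575.
Type II error: β = 1 − power = 1 − 0.6575 = 0.3425.

β ≈ 0.343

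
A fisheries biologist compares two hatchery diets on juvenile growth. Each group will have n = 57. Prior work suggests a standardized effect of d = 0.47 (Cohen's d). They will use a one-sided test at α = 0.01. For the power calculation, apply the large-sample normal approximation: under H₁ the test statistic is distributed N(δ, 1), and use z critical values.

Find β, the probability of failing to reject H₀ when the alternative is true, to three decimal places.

Noncentrality parameter: δ = d·√(n/2) = 0.47 × √(57/2) = 2.5091
One-sided α = 0.01 → critical value z_{0.01} = 2.326.
Power = P(Z > 2.326 − δ) = Φ(0.183) = 0.5725.
Type II error: β = 1 − power = 1 − 0.5725 = 0.4275.

β ≈ 0.427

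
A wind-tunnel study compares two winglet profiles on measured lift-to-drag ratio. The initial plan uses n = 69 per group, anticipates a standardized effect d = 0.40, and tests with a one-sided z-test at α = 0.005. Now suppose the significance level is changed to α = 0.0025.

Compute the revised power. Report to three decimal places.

Power ≈ 0.324

δ = d·√(n/2) = 0.40 × √(69/2) = 2.3495 (unchanged). New critical value: z_{0.0025} = 2.807.
Revised power = Φ(δ − 2.807) = Φ(-0.458) = 0.3236.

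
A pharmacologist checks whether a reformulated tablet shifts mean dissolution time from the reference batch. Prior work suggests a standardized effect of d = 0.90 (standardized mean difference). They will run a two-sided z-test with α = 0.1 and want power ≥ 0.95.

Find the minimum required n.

n = 14

For power 0.95 need Φ(δ − z_{0.05}) = 0.95, so δ = z_{0.05} + z_{0.05} = 1.645 + 1.645 = 3.290.
(Ignoring the negligible lower-tail rejection probability gives the usual closed-form inversion.)
δ = d·√n ⇒ n = (δ/d)² = (3.290 / 0.90)² = 13.36.
Rounding up, n = 14.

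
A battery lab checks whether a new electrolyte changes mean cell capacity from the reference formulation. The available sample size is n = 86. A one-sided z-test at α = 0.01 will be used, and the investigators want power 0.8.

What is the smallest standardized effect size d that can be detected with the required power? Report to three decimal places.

d ≈ 0.342

Need Φ(δ − 2.326) = 0.8, so δ = 2.326 + 0.842 = 3.168.
δ = d·√n ⇒ d = δ/√n = 3.168/√86 = 0.3416.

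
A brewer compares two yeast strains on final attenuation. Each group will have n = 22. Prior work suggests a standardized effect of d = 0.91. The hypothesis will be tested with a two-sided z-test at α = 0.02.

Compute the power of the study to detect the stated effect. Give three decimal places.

Noncentrality parameter: δ = d·√(n/2) = 0.91 × √(22/2) = 3.0181
Critical value for a two-sided test at α = 0.02: z_{α/2} = 2.326.
Power = Φ(δ − 2.326) + Φ(−δ − 2.326) = Φ(0.692) + Φ(-5.344) = 0.7555 + 0.0000 = 0.7555.

Power ≈ 0.755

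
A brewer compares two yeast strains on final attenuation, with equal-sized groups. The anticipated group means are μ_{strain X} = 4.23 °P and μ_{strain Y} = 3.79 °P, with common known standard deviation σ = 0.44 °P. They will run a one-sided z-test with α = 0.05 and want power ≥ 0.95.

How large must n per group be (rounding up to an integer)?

n = 22 per group

Standardized effect: d = |μ_{strain X} − μ_{strain Y}| / σ = |4.23 − 3.79| / 0.44 = 1.0000
Set Φ(δ − 1.645) = 0.95; then δ − 1.645 = Φ⁻¹(0.95) = 1.645, giving δ = 3.290.
δ = d·√(n/2) ⇒ n = 2(δ/d)² = 2 × (3.290 / 1.0000)² = 21.64.
Rounding up, n = 22 per group.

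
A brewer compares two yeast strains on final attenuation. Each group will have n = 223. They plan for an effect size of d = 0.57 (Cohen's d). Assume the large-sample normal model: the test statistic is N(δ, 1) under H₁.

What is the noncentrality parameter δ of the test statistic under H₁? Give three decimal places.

The noncentrality parameter scales effect size by the design's sample-size factor: δ = d·√(n/2) = 0.57 × √(223/2) = 6.0188

δ ≈ 6.019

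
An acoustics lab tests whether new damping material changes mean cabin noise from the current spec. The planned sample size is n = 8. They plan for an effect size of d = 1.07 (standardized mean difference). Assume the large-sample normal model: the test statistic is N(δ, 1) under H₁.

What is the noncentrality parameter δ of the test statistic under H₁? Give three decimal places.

δ = d·√n = 1.07 × √8 = 3.0264

δ ≈ 3.026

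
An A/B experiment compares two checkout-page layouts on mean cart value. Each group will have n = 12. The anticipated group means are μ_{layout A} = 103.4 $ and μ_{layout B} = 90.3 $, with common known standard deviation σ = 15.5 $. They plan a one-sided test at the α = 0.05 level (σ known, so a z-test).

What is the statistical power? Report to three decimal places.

Power ≈ 0.665

Standardized effect: d = |μ_{layout A} − μ_{layout B}| / σ = |103.4 − 90.3| / 15.5 = 0.8452
Noncentrality parameter: δ = d·√(n/2) = 0.8452 × √(12/2) = 2.0702
One-sided α = 0.05 → critical value z_{0.05} = 1.645.
Power = Φ(δ − 1.645) = Φ(0.425) = 0.6647.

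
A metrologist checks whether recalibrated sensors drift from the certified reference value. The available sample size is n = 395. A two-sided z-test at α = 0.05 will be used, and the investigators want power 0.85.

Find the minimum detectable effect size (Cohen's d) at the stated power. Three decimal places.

d ≈ 0.151

Required noncentrality: δ = z_{0.025} + z_{0.15} = 1.960 + 1.036 = 2.996.
(The second rejection-region term Φ(−δ − z_{α/2}) is negligible and dropped.)
δ = d·√n ⇒ d = δ/√n = 2.996/√395 = 0.1508.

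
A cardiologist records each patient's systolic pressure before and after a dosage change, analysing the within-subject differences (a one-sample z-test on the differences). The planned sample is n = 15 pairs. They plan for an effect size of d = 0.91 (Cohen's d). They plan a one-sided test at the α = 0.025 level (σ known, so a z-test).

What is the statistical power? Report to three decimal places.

Noncentrality parameter: δ = d·√n = 0.91 × √15 = 3.5244
One-sided α = 0.025 → critical value z_{0.025} = 1.960.
Power = P(Z > 1.960 − δ) = Φ(1.564) = 0.9411.

Power ≈ 0.941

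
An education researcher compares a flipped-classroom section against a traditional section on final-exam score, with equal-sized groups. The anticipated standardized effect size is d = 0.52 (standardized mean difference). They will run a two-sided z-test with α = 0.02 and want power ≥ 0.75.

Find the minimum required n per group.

n = 67 per group

Set Φ(δ − 2.326) = 0.75; then δ − 2.326 = Φ⁻¹(0.75) = 0.674, giving δ = 3.001.
(Ignoring the negligible lower-tail rejection probability gives the usual closed-form inversion.)
δ = d·√(n/2) ⇒ n = 2(δ/d)² = 2 × (3.001 / 0.52)² = 66.61.
Rounding up, n = 67 per group.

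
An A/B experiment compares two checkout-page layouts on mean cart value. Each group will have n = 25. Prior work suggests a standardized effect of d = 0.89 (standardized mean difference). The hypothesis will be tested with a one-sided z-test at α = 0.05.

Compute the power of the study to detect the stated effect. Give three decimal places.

Power ≈ 0.933

Noncentrality parameter: δ = d·√(n/2) = 0.89 × √(25/2) = 3.1466
One-sided α = 0.05 → critical value z_{0.05} = 1.645.
Power = Φ(δ − 1.645) = Φ(1.502) = 0.9334.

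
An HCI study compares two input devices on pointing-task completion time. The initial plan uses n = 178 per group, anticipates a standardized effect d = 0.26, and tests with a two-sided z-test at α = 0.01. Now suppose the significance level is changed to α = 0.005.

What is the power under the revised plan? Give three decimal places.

δ = d·√(n/2) = 0.26 × √(178/2) = 2.4528 (unchanged). New critical value: z_{0.0025} = 2.807.
Revised power = Φ(δ − 2.807) + Φ(−δ − 2.807) = Φ(-0.354) + Φ(-5.260) = 0.3616 + 0.0000 = 0.3616.

Power ≈ 0.362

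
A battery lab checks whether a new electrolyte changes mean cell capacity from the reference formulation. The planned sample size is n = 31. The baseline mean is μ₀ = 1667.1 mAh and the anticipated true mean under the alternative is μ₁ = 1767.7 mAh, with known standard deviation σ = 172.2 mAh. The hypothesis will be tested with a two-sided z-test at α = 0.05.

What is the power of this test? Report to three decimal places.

Standardized effect: d = |μ₁ − μ₀| / σ = |1767.7 − 1667.1| / 172.2 = 0.5842
Noncentrality parameter: δ = d·√n = 0.5842 × √31 = 3.2527
Critical value for a two-sided test at α = 0.05: z_{α/2} = 1.960.
Power = Φ(δ − 1.960) + Φ(−δ − 1.960) = Φ(1.293) + Φ(-5.213) = 0.9020 + 0.0000 = 0.9020.

Power ≈ 0.902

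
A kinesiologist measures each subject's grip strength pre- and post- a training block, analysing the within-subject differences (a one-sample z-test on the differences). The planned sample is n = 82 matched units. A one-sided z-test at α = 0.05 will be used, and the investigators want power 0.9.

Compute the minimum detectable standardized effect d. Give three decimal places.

d ≈ 0.323

Need Φ(δ − 1.645) = 0.9, so δ = 1.645 + 1.282 = 2.926.
δ = d·√n ⇒ d = δ/√n = 2.926/√82 = 0.3232.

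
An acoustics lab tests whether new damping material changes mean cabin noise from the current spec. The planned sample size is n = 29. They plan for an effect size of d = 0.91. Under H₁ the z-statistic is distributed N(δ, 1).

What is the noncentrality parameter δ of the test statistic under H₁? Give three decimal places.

δ = d·√n = 0.91 × √29 = 4.9005

δ ≈ 4.900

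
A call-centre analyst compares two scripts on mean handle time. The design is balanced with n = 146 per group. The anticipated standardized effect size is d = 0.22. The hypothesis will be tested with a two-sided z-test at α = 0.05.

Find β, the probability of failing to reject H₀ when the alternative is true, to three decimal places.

Noncentrality parameter: δ = d·√(n/2) = 0.22 × √(146/2) = 1.8797
Two-sided α = 0.05 → critical value z_{0.025} = 1.960.
Power = Φ(δ − 1.960) + Φ(−δ − 1.960) = Φ(-0.080) + Φ(-3.840) = 0.4680 + 0.0001 = 0.4681.
Type II error: β = 1 − power = 1 − 0.4681 = 0.5319.

β ≈ 0.532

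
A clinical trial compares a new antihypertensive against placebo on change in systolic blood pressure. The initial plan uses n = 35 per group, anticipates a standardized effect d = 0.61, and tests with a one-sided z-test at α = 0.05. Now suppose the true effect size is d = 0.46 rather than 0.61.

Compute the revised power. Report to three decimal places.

Power ≈ 0.610

With d = 0.46: δ = d·√(n/2) = 0.46 × √(35/2) = 1.9243. Critical value z_{0.05} = 1.645.
Revised power = Φ(δ − 1.645) = Φ(0.279) = 0.6101.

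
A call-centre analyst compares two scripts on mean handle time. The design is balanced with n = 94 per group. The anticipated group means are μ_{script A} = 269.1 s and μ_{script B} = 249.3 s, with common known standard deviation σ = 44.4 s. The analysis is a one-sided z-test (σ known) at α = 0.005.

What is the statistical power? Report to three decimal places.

Standardized effect: d = |μ_{script A} − μ_{script B}| / σ = |269.1 − 249.3| / 44.4 = 0.4459
Noncentrality parameter: δ = d·√(n/2) = 0.4459 × √(94/2) = 3.0573
Critical value for a one-sided test at α = 0.005: z_α = 2.576.
Power = P(Z > 2.576 − δ) = Φ(0.481) = 0.6849.

Power ≈ 0.685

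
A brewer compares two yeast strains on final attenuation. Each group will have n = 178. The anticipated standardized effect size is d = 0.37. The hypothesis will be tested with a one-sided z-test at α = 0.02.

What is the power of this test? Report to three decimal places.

Noncentrality parameter: δ = d·√(n/2) = 0.37 × √(178/2) = 3.4906
Critical value for a one-sided test at α = 0.02: z_α = 2.054.
Power = Φ(δ − 2.054) = Φ(1.437) = 0.9246.

Power ≈ 0.925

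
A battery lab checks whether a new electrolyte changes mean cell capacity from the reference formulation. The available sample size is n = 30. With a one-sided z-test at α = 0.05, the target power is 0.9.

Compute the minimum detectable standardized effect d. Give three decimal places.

d ≈ 0.534

Need Φ(δ − 1.645) = 0.9, so δ = 1.645 + 1.282 = 2.926.
δ = d·√n ⇒ d = δ/√n = 2.926/√30 = 0.5343.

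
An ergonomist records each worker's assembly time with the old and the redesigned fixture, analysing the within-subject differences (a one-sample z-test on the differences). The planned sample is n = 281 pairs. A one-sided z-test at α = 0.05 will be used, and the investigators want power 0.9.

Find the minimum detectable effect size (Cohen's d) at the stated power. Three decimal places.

Required noncentrality: δ = z_{0.05} + z_{0.10} = 1.645 + 1.282 = 2.926.
δ = d·√n ⇒ d = δ/√n = 2.926/√281 = 0.1746.

d ≈ 0.175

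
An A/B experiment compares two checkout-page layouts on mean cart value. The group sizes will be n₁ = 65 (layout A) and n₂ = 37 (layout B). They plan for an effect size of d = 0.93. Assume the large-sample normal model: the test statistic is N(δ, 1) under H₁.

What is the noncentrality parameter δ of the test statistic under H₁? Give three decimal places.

The noncentrality parameter scales effect size by the design's sample-size factor: δ = d / √(1/n₁ + 1/n₂) = 0.93 / √(1/65 + 1/37) = 4.5159

δ ≈ 4.516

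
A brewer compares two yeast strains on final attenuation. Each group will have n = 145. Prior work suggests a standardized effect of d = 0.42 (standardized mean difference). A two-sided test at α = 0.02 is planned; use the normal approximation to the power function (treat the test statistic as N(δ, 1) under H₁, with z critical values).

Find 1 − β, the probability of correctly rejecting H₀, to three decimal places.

Power ≈ 0.894

Noncentrality parameter: δ = d·√(n/2) = 0.42 × √(145/2) = 3.5762
Two-sided α = 0.02 → critical value z_{0.01} = 2.326.
Power = Φ(δ − 2.326) + Φ(−δ − 2.326) = Φ(1.250) + Φ(-5.903) = 0.8943 + 0.0000 = 0.8943.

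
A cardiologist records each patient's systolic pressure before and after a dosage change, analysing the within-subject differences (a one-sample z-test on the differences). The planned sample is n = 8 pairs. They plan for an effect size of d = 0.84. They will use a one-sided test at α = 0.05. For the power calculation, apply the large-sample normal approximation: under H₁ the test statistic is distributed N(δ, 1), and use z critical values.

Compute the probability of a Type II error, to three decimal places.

Noncentrality parameter: λ = d·√n = 0.84 × √8 = 2.3759
Critical value for a one-sided test at α = 0.05: z_α = 1.645.
Power = Φ(λ − 1.645) = Φ(0.731) = 0.7676.
Type II error: β = 1 − power = 1 − 0.7676 = 0.2324.

β ≈ 0.232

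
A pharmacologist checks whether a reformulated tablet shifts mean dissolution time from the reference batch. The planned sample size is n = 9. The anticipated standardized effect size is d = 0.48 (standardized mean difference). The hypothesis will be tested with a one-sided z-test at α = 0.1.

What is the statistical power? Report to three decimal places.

Noncentrality parameter: δ = d·√n = 0.48 × √9 = 1.4400
Critical value for a one-sided test at α = 0.1: z_α = 1.282.
Power = Φ(δ − 1.282) = Φ(0.158) = 0.5629.

Power ≈ 0.563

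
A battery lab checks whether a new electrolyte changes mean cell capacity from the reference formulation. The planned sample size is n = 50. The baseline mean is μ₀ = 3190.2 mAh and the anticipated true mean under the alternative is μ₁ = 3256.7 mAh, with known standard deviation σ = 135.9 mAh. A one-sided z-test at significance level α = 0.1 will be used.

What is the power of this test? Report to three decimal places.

Power ≈ 0.985

Standardized effect: d = |μ₁ − μ₀| / σ = |3256.7 − 3190.2| / 135.9 = 0.4893
Noncentrality parameter: δ = d·√n = 0.4893 × √50 = 3.4601
One-sided α = 0.1 → critical value z_{0.1} = 1.282.
Power = P(Z > 1.282 − δ) = Φ(2.179) = 0.9853.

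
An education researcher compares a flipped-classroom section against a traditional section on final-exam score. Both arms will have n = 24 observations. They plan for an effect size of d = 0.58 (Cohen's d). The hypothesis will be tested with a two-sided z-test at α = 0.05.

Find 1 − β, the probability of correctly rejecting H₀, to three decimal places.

Power ≈ 0.520

Noncentrality parameter: δ = d·√(n/2) = 0.58 × √(24/2) = 2.0092
Critical value for a two-sided test at α = 0.05: z_{α/2} = 1.960.
Power = Φ(δ − 1.960) + Φ(−δ − 1.960) = Φ(0.049) + Φ(-3.969) = 0.5196 + 0.0000 = 0.5197.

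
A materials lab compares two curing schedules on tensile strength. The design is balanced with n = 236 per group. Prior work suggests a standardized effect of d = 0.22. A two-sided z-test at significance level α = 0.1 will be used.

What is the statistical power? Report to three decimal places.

Power ≈ 0.772

Noncentrality parameter: δ = d·√(n/2) = 0.22 × √(236/2) = 2.3898
Two-sided α = 0.1 → critical value z_{0.05} = 1.645.
Power = Φ(δ − 1.645) + Φ(−δ − 1.645) = Φ(0.745) + Φ(-4.035) = 0.7719 + 0.0000 = 0.7719.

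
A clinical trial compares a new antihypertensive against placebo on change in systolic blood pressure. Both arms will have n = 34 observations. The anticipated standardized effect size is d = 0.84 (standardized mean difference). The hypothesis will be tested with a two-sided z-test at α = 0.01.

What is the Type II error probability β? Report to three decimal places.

β ≈ 0.187

Noncentrality parameter: δ = d·√(n/2) = 0.84 × √(34/2) = 3.4634
Two-sided α = 0.01 → critical value z_{0.005} = 2.576.
Power = Φ(δ − 2.576) + Φ(−δ − 2.576) = Φ(0.888) + Φ(-6.039) = 0.8126 + 0.0000 = 0.8126.
Type II error: β = 1 − power = 1 − 0.8126 = 0.1874.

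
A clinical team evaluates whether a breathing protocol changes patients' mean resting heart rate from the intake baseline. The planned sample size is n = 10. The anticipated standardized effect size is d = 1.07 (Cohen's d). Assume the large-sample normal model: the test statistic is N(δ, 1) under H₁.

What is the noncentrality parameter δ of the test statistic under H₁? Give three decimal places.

δ ≈ 3.384

δ = d·√n = 1.07 × √10 = 3.3836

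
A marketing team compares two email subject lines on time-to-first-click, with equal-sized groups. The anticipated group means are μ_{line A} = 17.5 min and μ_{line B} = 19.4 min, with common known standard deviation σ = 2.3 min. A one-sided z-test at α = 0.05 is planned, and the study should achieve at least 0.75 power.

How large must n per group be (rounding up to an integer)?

n = 16 per group

Standardized effect: d = |μ_{line A} − μ_{line B}| / σ = |17.5 − 19.4| / 2.3 = 0.8261
Set Φ(δ − 1.645) = 0.75; then δ − 1.645 = Φ⁻¹(0.75) = 0.674, giving δ = 2.319.
δ = d·√(n/2) ⇒ n = 2(δ/d)² = 2 × (2.319 / 0.8261)² = 15.77.
Round up to the next whole unit.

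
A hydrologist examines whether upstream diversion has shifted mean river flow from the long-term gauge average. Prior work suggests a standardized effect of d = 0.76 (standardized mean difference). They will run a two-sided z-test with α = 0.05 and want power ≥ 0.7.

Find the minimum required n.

For power 0.7 need Φ(δ − z_{0.025}) = 0.7, so δ = z_{0.025} + z_{0.30} = 1.960 + 0.524 = 2.484.
(For δ > 0 the lower-tail rejection region contributes negligibly to power, so the one-term inversion is standard.)
δ = d·√n ⇒ n = (δ/d)² = (2.484 / 0.76)² = 10.69.
Round up to the next whole unit.

n = 11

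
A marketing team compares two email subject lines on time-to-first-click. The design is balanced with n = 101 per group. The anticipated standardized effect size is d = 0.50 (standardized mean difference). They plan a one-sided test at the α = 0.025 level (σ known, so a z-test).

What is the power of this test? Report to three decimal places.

Power ≈ 0.944

Noncentrality parameter: δ = d·√(n/2) = 0.50 × √(101/2) = 3.5532
Critical value for a one-sided test at α = 0.025: z_α = 1.960.
Power = P(Z > 1.960 − δ) = Φ(1.593) = 0.9444.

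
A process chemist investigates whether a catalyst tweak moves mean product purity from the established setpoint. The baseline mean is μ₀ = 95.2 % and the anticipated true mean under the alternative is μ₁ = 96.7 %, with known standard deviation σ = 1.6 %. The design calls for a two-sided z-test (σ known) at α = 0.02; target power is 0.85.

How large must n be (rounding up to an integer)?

Standardized effect: d = |μ₁ − μ₀| / σ = |96.7 − 95.2| / 1.6 = 0.9375
Set Φ(δ − 2.326) = 0.85; then δ − 2.326 = Φ⁻¹(0.85) = 1.036, giving δ = 3.363.
(For δ > 0 the lower-tail rejection region contributes negligibly to power, so the one-term inversion is standard.)
δ = d·√n ⇒ n = (δ/d)² = (3.363 / 0.9375)² = 12.87.
Rounding up, n = 13.

n = 13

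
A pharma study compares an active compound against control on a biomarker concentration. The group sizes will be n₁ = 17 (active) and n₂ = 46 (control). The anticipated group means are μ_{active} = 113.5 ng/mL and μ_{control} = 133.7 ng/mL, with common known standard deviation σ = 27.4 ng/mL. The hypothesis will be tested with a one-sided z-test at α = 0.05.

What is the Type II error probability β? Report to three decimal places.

β ≈ 0.170

Standardized effect: d = |μ_{active} − μ_{control}| / σ = |113.5 − 133.7| / 27.4 = 0.7372
Noncentrality parameter: δ = d / √(1/n₁ + 1/n₂) = 0.7372 / √(1/17 + 1/46) = 2.5974
One-sided α = 0.05 → critical value z_{0.05} = 1.645.
Power = Φ(δ − 1.645) = Φ(0.953) = 0.8296.
Type II error: β = 1 − power = 1 − 0.8296 = 0.1704.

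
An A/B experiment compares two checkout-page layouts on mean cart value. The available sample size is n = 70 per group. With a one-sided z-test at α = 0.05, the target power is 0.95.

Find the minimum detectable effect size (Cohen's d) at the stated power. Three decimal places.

d ≈ 0.556

Need Φ(δ − 1.645) = 0.95, so δ = 1.645 + 1.645 = 3.290.
δ = d·√(n/2) ⇒ d = δ/√(n/2) = 3.290/√(70/2) = 0.5561.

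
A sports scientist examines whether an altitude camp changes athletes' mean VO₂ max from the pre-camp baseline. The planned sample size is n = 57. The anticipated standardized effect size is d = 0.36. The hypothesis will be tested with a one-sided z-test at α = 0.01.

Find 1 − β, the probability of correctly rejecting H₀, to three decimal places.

Noncentrality parameter: δ = d·√n = 0.36 × √57 = 2.7179
Critical value for a one-sided test at α = 0.01: z_α = 2.326.
Power = Φ(δ − 2.326) = Φ(0.392) = 0.6523.

Power ≈ 0.652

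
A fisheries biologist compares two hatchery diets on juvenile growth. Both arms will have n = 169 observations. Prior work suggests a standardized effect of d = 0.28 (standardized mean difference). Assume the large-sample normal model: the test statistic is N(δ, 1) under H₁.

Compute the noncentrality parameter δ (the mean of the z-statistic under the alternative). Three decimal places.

δ ≈ 2.574

δ = d·√(n/2) = 0.28 × √(169/2) = 2.5739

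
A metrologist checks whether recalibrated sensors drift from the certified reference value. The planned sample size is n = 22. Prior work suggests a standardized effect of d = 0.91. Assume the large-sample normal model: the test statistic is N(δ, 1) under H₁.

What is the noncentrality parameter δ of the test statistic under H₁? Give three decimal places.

δ ≈ 4.268

δ = d·√n = 0.91 × √22 = 4.2683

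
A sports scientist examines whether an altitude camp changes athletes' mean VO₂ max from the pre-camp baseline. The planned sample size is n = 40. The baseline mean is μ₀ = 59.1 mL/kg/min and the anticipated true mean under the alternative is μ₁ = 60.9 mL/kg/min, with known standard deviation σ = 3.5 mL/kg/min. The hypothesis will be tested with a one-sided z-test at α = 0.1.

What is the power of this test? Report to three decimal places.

Power ≈ 0.976

Standardized effect: d = |μ₁ − μ₀| / σ = |60.9 − 59.1| / 3.5 = 0.5143
Noncentrality parameter: δ = d·√n = 0.5143 × √40 = 3.2526
Critical value for a one-sided test at α = 0.1: z_α = 1.282.
Power = Φ(δ − 1.282) = Φ(1.971) = 0.9756.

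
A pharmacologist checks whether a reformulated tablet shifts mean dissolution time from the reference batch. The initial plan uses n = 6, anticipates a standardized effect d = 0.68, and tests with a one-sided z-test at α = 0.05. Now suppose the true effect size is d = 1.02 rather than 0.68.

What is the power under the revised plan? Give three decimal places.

Power ≈ 0.803

With d = 1.02: δ = d·√n = 1.02 × √6 = 2.4985. Critical value z_{0.05} = 1.645.
Revised power = P(Z > 1.645 − δ) = Φ(0.854) = 0.8033.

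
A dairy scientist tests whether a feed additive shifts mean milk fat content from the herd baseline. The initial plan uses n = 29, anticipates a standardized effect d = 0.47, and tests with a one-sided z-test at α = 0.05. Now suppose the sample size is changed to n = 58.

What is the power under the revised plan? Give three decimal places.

With n = 58: δ = d·√n = 0.47 × √58 = 3.5794. Critical value z_{0.05} = 1.645.
Revised power = Φ(δ − 1.645) = Φ(1.935) = 0.9735.

Power ≈ 0.973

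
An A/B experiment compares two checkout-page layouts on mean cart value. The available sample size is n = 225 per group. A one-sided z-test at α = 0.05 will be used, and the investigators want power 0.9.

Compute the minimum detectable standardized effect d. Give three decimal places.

d ≈ 0.276

Required noncentrality: δ = z_{0.05} + z_{0.10} = 1.645 + 1.282 = 2.926.
δ = d·√(n/2) ⇒ d = δ/√(n/2) = 2.926/√(225/2) = 0.2759.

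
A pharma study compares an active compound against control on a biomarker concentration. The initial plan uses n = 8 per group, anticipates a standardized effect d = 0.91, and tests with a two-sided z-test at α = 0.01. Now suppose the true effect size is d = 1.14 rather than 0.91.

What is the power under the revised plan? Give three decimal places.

With d = 1.14: δ = d·√(n/2) = 1.14 × √(8/2) = 2.2800. Critical value z_{0.005} = 2.576.
Revised power = Φ(δ − 2.576) + Φ(−δ − 2.576) = Φ(-0.296) + Φ(-4.856) = 0.3837 + 0.0000 = 0.3837.

Power ≈ 0.384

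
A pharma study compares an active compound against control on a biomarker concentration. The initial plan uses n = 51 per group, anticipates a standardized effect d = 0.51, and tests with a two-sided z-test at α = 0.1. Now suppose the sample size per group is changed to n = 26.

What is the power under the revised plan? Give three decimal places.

Power ≈ 0.577

With n = 26 per group: δ = d·√(n/2) = 0.51 × √(26/2) = 1.8388. Critical value z_{0.05} = 1.645.
Revised power = Φ(δ − 1.645) + Φ(−δ − 1.645) = Φ(0.194) + Φ(-3.484) = 0.5769 + 0.0002 = 0.5772.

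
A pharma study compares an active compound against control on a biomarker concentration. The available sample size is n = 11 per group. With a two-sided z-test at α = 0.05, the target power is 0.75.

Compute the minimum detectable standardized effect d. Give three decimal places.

d ≈ 1.123

Required noncentrality: δ = z_{0.025} + z_{0.25} = 1.960 + 0.674 = 2.634.
(The second rejection-region term Φ(−δ − z_{α/2}) is negligible and dropped.)
δ = d·√(n/2) ⇒ d = δ/√(n/2) = 2.634/√(11/2) = 1.1233.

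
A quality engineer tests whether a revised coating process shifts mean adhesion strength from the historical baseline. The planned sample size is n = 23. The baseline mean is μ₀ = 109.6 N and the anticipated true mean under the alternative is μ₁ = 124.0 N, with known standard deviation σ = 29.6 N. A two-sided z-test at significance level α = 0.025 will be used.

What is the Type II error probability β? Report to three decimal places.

β ≈ 0.463

Standardized effect: d = |μ₁ − μ₀| / σ = |124.0 − 109.6| / 29.6 = 0.4865
Noncentrality parameter: δ = d·√n = 0.4865 × √23 = 2.3331
Critical value for a two-sided test at α = 0.025: z_{α/2} = 2.241.
Power = Φ(δ − 2.241) + Φ(−δ − 2.241) = Φ(0.092) + Φ(-4.575) = 0.5365 + 0.0000 = 0.5365.
Type II error: β = 1 − power = 1 − 0.5365 = 0.4635.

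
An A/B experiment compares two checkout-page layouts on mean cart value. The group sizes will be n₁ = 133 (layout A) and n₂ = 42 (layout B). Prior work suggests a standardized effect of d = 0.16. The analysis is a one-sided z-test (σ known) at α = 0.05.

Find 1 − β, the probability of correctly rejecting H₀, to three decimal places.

Power ≈ 0.229

Noncentrality parameter: δ = d / √(1/n₁ + 1/n₂) = 0.16 / √(1/133 + 1/42) = 0.9040
One-sided α = 0.05 → critical value z_{0.05} = 1.645.
Power = P(Z > 1.645 − δ) = Φ(-0.741) = 0.2294.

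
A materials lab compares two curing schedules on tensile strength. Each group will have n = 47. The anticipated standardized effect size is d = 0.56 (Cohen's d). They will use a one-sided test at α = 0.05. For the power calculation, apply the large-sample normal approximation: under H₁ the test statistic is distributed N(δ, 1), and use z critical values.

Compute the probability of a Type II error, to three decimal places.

β ≈ 0.142

Noncentrality parameter: δ = d·√(n/2) = 0.56 × √(47/2) = 2.7147
Critical value for a one-sided test at α = 0.05: z_α = 1.645.
Power = Φ(δ − 1.645) = Φ(1.070) = 0.8577.
Type II error: β = 1 − power = 1 − 0.8577 = 0.1423.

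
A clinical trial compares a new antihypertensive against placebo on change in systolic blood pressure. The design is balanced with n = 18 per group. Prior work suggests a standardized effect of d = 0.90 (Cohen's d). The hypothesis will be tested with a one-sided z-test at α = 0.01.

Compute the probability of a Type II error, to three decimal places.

β ≈ 0.354

Noncentrality parameter: δ = d·√(n/2) = 0.90 × √(18/2) = 2.7000
One-sided α = 0.01 → critical value z_{0.01} = 2.326.
Power = P(Z > 2.326 − δ) = Φ(0.374) = 0.6457.
Type II error: β = 1 − power = 1 − 0.6457 = 0.3543.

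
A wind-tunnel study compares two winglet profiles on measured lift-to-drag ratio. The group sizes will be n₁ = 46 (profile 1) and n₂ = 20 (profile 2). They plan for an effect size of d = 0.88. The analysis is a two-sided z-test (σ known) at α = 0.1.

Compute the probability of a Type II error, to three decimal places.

β ≈ 0.050

Noncentrality parameter: λ = d / √(1/n₁ + 1/n₂) = 0.88 / √(1/46 + 1/20) = 3.2855
Two-sided α = 0.1 → critical value z_{0.05} = 1.645.
Power = Φ(λ − 1.645) + Φ(−λ − 1.645) = Φ(1.641) + Φ(-4.930) = 0.9496 + 0.0000 = 0.9496.
Type II error: β = 1 − power = 1 − 0.9496 = 0.0504.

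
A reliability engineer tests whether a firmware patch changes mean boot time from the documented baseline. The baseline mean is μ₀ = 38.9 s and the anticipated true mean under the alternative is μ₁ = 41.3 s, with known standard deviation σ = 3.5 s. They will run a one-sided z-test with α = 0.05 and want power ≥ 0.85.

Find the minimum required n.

Standardized effect: d = |μ₁ − μ₀| / σ = |41.3 − 38.9| / 3.5 = 0.6857
For power 0.85 need Φ(δ − z_{0.05}) = 0.85, so δ = z_{0.05} + z_{0.15} = 1.645 + 1.036 = 2.681.
δ = d·√n ⇒ n = (δ/d)² = (2.681 / 0.6857)² = 15.29.
Round up to the next whole unit.

n = 16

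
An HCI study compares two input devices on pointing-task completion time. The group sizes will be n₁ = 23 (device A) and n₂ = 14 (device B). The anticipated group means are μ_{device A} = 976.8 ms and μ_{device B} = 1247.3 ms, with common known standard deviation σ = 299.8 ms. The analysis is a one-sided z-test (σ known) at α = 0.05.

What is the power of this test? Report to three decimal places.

Power ≈ 0.845

Standardized effect: d = |μ_{device A} − μ_{device B}| / σ = |976.8 − 1247.3| / 299.8 = 0.9023
Noncentrality parameter: δ = d / √(1/n₁ + 1/n₂) = 0.9023 / √(1/23 + 1/14) = 2.6617
Critical value for a one-sided test at α = 0.05: z_α = 1.645.
Power = Φ(δ − 1.645) = Φ(1.017) = 0.8454.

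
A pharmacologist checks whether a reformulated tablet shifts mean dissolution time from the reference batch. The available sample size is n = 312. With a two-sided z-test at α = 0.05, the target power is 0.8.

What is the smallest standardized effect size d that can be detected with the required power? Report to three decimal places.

Need Φ(δ − 1.960) = 0.8, so δ = 1.960 + 0.842 = 2.802.
(Lower-tail contribution to power is negligible for δ > 0.)
δ = d·√n ⇒ d = δ/√n = 2.802/√312 = 0.1586.

d ≈ 0.159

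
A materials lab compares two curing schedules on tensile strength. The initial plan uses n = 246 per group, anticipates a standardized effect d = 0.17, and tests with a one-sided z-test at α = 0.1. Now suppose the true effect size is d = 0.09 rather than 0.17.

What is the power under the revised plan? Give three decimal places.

Power ≈ 0.388

With d = 0.09: δ = d·√(n/2) = 0.09 × √(246/2) = 0.9981. Critical value z_{0.1} = 1.282.
Revised power = P(Z > 1.282 − δ) = Φ(-0.283) = 0.3884.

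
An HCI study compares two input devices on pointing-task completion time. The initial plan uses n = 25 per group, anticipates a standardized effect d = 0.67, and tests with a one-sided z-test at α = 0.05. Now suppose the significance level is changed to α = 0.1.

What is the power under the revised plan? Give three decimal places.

Power ≈ 0.862

δ = d·√(n/2) = 0.67 × √(25/2) = 2.3688 (unchanged). New critical value: z_{0.1} = 1.282.
Revised power = P(Z > 1.282 − δ) = Φ(1.087) = 0.8615.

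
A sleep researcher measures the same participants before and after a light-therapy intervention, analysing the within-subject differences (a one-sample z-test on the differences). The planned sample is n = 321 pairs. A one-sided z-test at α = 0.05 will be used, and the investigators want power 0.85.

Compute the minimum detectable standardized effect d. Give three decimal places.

d ≈ 0.150

Required noncentrality: δ = z_{0.05} + z_{0.15} = 1.645 + 1.036 = 2.681.
δ = d·√n ⇒ d = δ/√n = 2.681/√321 = 0.1497.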